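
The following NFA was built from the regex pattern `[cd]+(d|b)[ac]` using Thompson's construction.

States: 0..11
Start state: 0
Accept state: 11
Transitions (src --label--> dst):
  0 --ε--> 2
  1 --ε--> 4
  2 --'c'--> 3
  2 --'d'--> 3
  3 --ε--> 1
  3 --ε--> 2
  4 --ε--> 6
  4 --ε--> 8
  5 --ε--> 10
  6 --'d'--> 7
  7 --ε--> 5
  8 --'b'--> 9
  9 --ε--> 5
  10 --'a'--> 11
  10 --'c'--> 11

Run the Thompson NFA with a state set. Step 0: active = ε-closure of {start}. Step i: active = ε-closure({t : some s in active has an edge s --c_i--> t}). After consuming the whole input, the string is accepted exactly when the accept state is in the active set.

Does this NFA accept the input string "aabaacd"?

Answer: REJECT

Derivation:
S₀ = ε-closure({0}) = {0,2}
'a' @ 1: {}  — state set empty
rest 'abaacd' ignored (set empty)
after full input: {}  (accept=11 not in)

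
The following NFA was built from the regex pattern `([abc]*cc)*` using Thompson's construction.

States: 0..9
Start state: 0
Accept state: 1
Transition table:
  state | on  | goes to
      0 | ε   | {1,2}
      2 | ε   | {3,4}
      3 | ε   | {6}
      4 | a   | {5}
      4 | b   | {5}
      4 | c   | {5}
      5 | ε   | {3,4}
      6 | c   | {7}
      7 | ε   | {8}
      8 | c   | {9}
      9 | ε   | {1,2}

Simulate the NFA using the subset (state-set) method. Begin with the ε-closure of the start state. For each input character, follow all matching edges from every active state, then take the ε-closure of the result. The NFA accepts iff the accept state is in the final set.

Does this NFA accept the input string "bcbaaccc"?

initial (ε-close {0}): {0,1,2,3,4,6}
'b' @ 1: {3,4,5,6}
'c' @ 2: {3,4,5,6,7,8}
'b' @ 3: {3,4,5,6}
'a' @ 4: {3,4,5,6}
'a' @ 5: {3,4,5,6}
'c' @ 6: {3,4,5,6,7,8}
'c' @ 7: {1,2,3,4,5,6,7,8,9}  [accepting]
'c' @ 8: {1,2,3,4,5,6,7,8,9}  [accepting]
after full input: {1,2,3,4,5,6,7,8,9}  (accept=1 in)

Answer: ACCEPT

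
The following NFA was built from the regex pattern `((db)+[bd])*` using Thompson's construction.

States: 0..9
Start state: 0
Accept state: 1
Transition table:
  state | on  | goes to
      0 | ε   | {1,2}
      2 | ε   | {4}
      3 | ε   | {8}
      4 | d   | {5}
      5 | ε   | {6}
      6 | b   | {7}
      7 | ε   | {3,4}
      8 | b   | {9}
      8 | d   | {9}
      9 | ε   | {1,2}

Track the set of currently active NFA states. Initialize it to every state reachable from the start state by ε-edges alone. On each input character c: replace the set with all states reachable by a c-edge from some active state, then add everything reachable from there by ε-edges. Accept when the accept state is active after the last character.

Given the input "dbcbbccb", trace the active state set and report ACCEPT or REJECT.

start: ε-closure({0}) = {0,1,2,4}
'd' @ 1: {5,6}
'b' @ 2: {3,4,7,8}
'c' @ 3: {}  — dead — no transitions
rest 'bbccb' ignored (set empty)
final: {}; accept 1 not in set

Answer: REJECT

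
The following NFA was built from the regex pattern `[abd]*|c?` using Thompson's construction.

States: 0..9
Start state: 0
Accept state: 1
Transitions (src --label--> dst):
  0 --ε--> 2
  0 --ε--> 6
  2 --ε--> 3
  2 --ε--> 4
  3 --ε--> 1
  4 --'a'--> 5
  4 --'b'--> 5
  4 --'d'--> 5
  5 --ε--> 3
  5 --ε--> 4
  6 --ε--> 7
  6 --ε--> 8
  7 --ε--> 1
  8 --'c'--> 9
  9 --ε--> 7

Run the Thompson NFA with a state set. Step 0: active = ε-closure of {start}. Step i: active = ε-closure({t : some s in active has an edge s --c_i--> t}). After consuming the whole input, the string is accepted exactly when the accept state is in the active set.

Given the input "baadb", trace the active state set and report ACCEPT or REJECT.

Answer: ACCEPT

Derivation:
initial (ε-close {0}): {0,1,2,3,4,6,7,8}
'b' @ 1: {1,3,4,5}  ✓accept
'a' @ 2: {1,3,4,5}  ✓accept
'a' @ 3: {1,3,4,5}  ✓accept
'd' @ 4: {1,3,4,5}  ✓accept
'b' @ 5: {1,3,4,5}  ✓accept
final: {1,3,4,5}; accept 1 in set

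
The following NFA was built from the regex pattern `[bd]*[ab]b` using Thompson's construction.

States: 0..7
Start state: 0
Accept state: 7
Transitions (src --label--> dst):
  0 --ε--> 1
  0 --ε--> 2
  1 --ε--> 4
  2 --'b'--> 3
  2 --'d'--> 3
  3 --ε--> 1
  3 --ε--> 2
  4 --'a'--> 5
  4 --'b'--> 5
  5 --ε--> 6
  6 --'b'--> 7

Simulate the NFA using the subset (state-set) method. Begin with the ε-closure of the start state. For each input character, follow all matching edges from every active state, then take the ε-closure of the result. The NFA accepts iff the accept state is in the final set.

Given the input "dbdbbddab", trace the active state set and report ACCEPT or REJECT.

Answer: ACCEPT

Derivation:
start: ε-closure({0}) = {0,1,2,4}
'd' @ 1: {1,2,3,4}
'b' @ 2: {1,2,3,4,5,6}
'd' @ 3: {1,2,3,4}
'b' @ 4: {1,2,3,4,5,6}
'b' @ 5: {1,2,3,4,5,6,7}  ✓accept
'd' @ 6: {1,2,3,4}
'd' @ 7: {1,2,3,4}
'a' @ 8: {5,6}
'b' @ 9: {7}  ✓accept
after full input: {7}  (accept=7 in)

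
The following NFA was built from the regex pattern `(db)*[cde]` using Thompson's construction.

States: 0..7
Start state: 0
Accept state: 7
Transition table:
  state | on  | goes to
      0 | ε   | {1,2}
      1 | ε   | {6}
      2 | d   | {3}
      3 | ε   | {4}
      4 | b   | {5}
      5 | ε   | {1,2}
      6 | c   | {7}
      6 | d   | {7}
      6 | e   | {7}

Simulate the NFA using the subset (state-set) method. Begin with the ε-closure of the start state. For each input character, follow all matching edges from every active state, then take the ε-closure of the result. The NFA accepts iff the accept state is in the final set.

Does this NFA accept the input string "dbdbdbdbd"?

start: ε-closure({0}) = {0,1,2,6}
'd' @ 1: {3,4,7}  (accept∈set)
'b' @ 2: {1,2,5,6}
'd' @ 3: {3,4,7}  (accept∈set)
'b' @ 4: {1,2,5,6}
'd' @ 5: {3,4,7}  (accept∈set)
'b' @ 6: {1,2,5,6}
'd' @ 7: {3,4,7}  (accept∈set)
'b' @ 8: {1,2,5,6}
'd' @ 9: {3,4,7}  (accept∈set)
end set {3,4,7} — state 7 in

Answer: ACCEPT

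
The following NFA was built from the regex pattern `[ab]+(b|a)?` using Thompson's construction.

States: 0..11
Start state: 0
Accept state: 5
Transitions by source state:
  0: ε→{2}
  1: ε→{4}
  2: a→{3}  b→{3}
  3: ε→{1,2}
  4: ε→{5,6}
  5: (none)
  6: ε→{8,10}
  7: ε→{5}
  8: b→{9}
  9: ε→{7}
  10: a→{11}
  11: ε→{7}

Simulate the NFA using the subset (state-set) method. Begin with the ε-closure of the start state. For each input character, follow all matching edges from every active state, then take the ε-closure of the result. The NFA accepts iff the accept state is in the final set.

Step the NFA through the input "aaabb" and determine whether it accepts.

S₀ = ε-closure({0}) = {0,2}
'a' @ 1: {1,2,3,4,5,6,8,10}  (accept∈set)
'a' @ 2: {1,2,3,4,5,6,7,8,10,11}  (accept∈set)
'a' @ 3: {1,2,3,4,5,6,7,8,10,11}  (accept∈set)
'b' @ 4: {1,2,3,4,5,6,7,8,9,10}  (accept∈set)
'b' @ 5: {1,2,3,4,5,6,7,8,9,10}  (accept∈set)
end set {1,2,3,4,5,6,7,8,9,10} — state 5 in

Answer: ACCEPT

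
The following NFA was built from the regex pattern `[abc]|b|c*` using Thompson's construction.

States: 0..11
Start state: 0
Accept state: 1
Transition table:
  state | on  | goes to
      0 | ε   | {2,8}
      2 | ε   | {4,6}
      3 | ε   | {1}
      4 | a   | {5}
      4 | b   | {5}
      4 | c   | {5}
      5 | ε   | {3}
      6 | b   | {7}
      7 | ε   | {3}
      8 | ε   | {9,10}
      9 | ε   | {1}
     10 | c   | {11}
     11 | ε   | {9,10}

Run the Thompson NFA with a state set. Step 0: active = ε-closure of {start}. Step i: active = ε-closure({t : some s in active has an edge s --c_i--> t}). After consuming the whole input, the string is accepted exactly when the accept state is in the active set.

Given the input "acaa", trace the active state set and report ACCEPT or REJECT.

initial (ε-close {0}): {0,1,2,4,6,8,9,10}
'a' @ 1: {1,3,5}  [accepting]
'c' @ 2: {}  — dead — no transitions
rest 'aa' ignored (set empty)
end set {} — state 1 not in

Answer: REJECT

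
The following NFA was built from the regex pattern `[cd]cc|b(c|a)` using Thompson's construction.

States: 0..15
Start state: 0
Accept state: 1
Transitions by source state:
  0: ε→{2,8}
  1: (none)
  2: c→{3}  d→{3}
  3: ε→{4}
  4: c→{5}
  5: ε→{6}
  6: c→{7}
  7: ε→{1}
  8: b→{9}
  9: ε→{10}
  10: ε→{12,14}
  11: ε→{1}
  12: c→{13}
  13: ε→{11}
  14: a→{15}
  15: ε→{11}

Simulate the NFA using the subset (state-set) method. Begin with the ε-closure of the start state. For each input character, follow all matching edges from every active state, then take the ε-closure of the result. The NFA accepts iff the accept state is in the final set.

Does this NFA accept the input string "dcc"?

initial (ε-close {0}): {0,2,8}
'd' @ 1: {3,4}
'c' @ 2: {5,6}
'c' @ 3: {1,7}  (accept∈set)
final: {1,7}; accept 1 in set

Answer: ACCEPT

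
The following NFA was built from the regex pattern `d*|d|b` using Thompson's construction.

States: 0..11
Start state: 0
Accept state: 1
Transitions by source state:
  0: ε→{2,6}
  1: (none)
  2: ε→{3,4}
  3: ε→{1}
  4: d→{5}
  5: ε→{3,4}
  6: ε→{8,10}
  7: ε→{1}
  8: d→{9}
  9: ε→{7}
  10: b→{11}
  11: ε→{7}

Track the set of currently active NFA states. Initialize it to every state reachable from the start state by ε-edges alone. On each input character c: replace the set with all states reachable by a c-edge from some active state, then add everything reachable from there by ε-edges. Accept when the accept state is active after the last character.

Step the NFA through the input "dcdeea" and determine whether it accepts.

initial (ε-close {0}): {0,1,2,3,4,6,8,10}
'd' @ 1: {1,3,4,5,7,9}  ✓accept
'c' @ 2: {}  — no active states
rest 'deea' ignored (set empty)
end set {} — state 1 not in

Answer: REJECT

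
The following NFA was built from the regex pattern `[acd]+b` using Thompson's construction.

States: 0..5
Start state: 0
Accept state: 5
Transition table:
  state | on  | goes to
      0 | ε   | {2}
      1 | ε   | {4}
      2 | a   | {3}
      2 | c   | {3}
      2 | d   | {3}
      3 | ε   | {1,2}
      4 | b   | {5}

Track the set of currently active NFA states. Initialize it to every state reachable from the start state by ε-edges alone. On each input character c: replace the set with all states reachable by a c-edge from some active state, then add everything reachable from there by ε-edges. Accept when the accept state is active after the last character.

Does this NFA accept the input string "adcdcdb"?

start: ε-closure({0}) = {0,2}
'a' @ 1: {1,2,3,4}
'd' @ 2: {1,2,3,4}
'c' @ 3: {1,2,3,4}
'd' @ 4: {1,2,3,4}
'c' @ 5: {1,2,3,4}
'd' @ 6: {1,2,3,4}
'b' @ 7: {5}  [accepting]
after full input: {5}  (accept=5 in)

Answer: ACCEPT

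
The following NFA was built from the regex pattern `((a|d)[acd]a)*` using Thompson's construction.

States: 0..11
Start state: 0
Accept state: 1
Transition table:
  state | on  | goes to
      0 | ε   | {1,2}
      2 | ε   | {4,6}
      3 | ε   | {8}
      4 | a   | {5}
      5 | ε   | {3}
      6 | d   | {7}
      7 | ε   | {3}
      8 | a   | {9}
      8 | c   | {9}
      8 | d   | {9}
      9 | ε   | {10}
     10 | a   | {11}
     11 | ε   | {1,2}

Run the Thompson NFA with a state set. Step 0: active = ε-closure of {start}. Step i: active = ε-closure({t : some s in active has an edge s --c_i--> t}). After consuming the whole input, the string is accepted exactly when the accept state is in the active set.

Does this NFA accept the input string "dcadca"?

Answer: ACCEPT

Trace:
initial (ε-close {0}): {0,1,2,4,6}
'd' @ 1: {3,7,8}
'c' @ 2: {9,10}
'a' @ 3: {1,2,4,6,11}  ✓accept
'd' @ 4: {3,7,8}
'c' @ 5: {9,10}
'a' @ 6: {1,2,4,6,11}  ✓accept
end set {1,2,4,6,11} — state 1 in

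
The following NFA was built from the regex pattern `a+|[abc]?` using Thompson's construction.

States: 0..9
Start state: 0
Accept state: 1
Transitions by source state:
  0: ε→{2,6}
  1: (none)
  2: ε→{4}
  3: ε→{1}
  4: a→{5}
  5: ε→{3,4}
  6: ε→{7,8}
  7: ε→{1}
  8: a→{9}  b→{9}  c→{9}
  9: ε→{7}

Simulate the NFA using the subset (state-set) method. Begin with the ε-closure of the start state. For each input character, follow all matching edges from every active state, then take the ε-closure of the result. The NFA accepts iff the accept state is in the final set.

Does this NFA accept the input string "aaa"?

Answer: ACCEPT

Trace:
initial (ε-close {0}): {0,1,2,4,6,7,8}
'a' @ 1: {1,3,4,5,7,9}  [accepting]
'a' @ 2: {1,3,4,5}  [accepting]
'a' @ 3: {1,3,4,5}  [accepting]
final: {1,3,4,5}; accept 1 in set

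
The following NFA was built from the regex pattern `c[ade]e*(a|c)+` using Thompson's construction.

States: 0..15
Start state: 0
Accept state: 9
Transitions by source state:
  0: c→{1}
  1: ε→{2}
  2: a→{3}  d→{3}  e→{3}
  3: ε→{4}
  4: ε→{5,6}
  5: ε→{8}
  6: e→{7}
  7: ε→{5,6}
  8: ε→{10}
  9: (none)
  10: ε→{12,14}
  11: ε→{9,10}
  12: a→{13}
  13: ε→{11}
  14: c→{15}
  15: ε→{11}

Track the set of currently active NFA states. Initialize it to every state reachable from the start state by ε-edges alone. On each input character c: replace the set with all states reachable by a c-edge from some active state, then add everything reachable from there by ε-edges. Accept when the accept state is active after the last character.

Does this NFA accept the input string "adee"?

start: ε-closure({0}) = {0}
'a' @ 1: {}  — state set empty
rest 'dee' ignored (set empty)
after full input: {}  (accept=9 not in)

Answer: REJECT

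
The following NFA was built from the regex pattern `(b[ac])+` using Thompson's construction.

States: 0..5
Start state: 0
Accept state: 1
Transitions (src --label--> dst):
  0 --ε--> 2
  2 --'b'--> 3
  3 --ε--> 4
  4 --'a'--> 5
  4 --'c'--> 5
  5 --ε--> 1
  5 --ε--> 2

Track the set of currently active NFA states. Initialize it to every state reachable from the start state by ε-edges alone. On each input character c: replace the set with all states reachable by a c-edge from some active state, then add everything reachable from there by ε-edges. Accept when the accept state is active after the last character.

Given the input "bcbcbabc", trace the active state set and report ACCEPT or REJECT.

Answer: ACCEPT

Derivation:
initial (ε-close {0}): {0,2}
'b' @ 1: {3,4}
'c' @ 2: {1,2,5}  ✓accept
'b' @ 3: {3,4}
'c' @ 4: {1,2,5}  ✓accept
'b' @ 5: {3,4}
'a' @ 6: {1,2,5}  ✓accept
'b' @ 7: {3,4}
'c' @ 8: {1,2,5}  ✓accept
final: {1,2,5}; accept 1 in set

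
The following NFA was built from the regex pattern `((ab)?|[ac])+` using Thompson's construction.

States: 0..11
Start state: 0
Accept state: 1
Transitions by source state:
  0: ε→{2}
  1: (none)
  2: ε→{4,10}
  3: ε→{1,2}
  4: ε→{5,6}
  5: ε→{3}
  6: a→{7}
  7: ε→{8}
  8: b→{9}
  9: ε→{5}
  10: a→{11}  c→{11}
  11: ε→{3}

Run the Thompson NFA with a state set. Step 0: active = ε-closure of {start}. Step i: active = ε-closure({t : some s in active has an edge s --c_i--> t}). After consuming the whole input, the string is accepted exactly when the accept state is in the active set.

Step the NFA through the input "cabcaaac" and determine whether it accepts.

initial (ε-close {0}): {0,1,2,3,4,5,6,10}
'c' @ 1: {1,2,3,4,5,6,10,11}  (accept∈set)
'a' @ 2: {1,2,3,4,5,6,7,8,10,11}  (accept∈set)
'b' @ 3: {1,2,3,4,5,6,9,10}  (accept∈set)
'c' @ 4: {1,2,3,4,5,6,10,11}  (accept∈set)
'a' @ 5: {1,2,3,4,5,6,7,8,10,11}  (accept∈set)
'a' @ 6: {1,2,3,4,5,6,7,8,10,11}  (accept∈set)
'a' @ 7: {1,2,3,4,5,6,7,8,10,11}  (accept∈set)
'c' @ 8: {1,2,3,4,5,6,10,11}  (accept∈set)
final: {1,2,3,4,5,6,10,11}; accept 1 in set

Answer: ACCEPT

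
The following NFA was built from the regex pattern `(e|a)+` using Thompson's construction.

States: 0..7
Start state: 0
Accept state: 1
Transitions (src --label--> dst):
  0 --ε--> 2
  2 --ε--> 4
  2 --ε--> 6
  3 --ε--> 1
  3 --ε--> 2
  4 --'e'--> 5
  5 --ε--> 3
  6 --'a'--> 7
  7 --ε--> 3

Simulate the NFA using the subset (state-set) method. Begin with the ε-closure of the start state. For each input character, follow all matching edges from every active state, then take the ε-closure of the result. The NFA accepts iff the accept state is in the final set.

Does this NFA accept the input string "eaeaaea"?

Answer: ACCEPT

Steps:
start: ε-closure({0}) = {0,2,4,6}
'e' @ 1: {1,2,3,4,5,6}  ✓accept
'a' @ 2: {1,2,3,4,6,7}  ✓accept
'e' @ 3: {1,2,3,4,5,6}  ✓accept
'a' @ 4: {1,2,3,4,6,7}  ✓accept
'a' @ 5: {1,2,3,4,6,7}  ✓accept
'e' @ 6: {1,2,3,4,5,6}  ✓accept
'a' @ 7: {1,2,3,4,6,7}  ✓accept
final: {1,2,3,4,6,7}; accept 1 in set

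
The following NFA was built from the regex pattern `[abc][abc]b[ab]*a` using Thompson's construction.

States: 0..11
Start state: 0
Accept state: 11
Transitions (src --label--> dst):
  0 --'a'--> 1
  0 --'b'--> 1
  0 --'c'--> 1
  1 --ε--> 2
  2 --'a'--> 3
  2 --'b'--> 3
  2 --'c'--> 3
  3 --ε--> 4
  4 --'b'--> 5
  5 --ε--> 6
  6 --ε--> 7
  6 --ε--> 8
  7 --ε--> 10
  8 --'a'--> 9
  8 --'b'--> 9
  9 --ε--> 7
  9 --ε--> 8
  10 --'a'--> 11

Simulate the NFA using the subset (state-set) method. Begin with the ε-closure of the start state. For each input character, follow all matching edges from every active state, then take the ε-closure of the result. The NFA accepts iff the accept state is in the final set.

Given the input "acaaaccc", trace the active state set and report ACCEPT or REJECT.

Answer: REJECT

Steps:
initial (ε-close {0}): {0}
'a' @ 1: {1,2}
'c' @ 2: {3,4}
'a' @ 3: {}  — no active states
rest 'aaccc' ignored (set empty)
end set {} — state 11 not in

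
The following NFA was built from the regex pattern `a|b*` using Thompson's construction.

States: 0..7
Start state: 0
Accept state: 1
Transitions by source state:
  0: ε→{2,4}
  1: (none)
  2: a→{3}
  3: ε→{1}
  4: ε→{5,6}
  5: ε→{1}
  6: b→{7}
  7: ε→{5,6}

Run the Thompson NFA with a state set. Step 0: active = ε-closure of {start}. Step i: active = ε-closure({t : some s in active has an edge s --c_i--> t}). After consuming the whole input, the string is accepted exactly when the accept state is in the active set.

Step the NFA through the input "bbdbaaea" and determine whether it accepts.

start: ε-closure({0}) = {0,1,2,4,5,6}
'b' @ 1: {1,5,6,7}  ✓accept
'b' @ 2: {1,5,6,7}  ✓accept
'd' @ 3: {}  — state set empty
rest 'baaea' ignored (set empty)
after full input: {}  (accept=1 not in)

Answer: REJECT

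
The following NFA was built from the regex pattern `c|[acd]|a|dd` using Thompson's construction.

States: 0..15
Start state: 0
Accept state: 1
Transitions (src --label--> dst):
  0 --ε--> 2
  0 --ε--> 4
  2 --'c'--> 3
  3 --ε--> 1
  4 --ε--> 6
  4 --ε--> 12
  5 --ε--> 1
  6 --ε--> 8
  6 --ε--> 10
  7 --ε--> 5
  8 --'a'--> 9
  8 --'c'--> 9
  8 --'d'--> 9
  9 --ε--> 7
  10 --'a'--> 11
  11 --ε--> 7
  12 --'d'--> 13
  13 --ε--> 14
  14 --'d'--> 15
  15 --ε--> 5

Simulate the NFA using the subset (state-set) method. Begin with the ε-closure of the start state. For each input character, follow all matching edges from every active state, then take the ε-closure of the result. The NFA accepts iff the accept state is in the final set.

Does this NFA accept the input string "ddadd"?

Answer: REJECT

Derivation:
start: ε-closure({0}) = {0,2,4,6,8,10,12}
'd' @ 1: {1,5,7,9,13,14}  (accept∈set)
'd' @ 2: {1,5,15}  (accept∈set)
'a' @ 3: {}  — state set empty
rest 'dd' ignored (set empty)
after full input: {}  (accept=1 not in)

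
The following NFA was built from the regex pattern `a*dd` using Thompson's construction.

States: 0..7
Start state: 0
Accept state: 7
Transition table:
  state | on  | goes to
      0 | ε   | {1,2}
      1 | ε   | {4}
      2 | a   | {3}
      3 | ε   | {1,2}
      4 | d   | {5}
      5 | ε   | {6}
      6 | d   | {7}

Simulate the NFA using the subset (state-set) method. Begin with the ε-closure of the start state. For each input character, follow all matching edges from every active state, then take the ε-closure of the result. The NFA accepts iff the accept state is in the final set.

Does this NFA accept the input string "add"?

Answer: ACCEPT

Trace:
start: ε-closure({0}) = {0,1,2,4}
'a' @ 1: {1,2,3,4}
'd' @ 2: {5,6}
'd' @ 3: {7}  [accepting]
after full input: {7}  (accept=7 in)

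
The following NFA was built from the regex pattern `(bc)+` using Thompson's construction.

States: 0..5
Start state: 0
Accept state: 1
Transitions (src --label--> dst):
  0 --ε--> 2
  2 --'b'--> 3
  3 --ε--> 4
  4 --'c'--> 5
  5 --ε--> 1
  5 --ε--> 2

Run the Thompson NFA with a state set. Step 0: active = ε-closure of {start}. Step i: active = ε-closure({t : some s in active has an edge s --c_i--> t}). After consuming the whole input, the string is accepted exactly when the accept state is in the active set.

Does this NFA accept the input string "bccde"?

Answer: REJECT

Steps:
start: ε-closure({0}) = {0,2}
'b' @ 1: {3,4}
'c' @ 2: {1,2,5}  (accept∈set)
'c' @ 3: {}  — state set empty
rest 'de' ignored (set empty)
after full input: {}  (accept=1 not in)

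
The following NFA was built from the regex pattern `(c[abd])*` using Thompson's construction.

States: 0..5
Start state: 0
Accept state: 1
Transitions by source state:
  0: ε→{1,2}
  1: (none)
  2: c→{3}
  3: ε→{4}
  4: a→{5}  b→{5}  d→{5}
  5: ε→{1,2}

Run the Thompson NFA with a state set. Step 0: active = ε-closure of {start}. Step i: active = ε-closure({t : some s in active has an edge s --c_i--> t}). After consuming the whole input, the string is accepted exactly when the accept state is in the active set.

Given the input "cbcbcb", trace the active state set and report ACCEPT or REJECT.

Answer: ACCEPT

Trace:
S₀ = ε-closure({0}) = {0,1,2}
'c' @ 1: {3,4}
'b' @ 2: {1,2,5}  [accepting]
'c' @ 3: {3,4}
'b' @ 4: {1,2,5}  [accepting]
'c' @ 5: {3,4}
'b' @ 6: {1,2,5}  [accepting]
end set {1,2,5} — state 1 in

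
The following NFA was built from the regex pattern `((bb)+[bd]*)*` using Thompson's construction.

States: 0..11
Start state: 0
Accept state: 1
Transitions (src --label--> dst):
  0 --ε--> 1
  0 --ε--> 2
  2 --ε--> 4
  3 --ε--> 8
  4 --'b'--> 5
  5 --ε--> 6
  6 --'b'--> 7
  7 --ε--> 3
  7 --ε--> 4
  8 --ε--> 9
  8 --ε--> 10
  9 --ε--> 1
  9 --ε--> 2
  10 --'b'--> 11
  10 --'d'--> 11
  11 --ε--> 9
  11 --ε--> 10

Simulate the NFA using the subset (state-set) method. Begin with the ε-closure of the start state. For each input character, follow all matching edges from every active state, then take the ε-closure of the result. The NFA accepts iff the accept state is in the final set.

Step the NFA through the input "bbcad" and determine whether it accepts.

Answer: REJECT

Derivation:
initial (ε-close {0}): {0,1,2,4}
'b' @ 1: {5,6}
'b' @ 2: {1,2,3,4,7,8,9,10}  (accept∈set)
'c' @ 3: {}  — state set empty
rest 'ad' ignored (set empty)
final: {}; accept 1 not in set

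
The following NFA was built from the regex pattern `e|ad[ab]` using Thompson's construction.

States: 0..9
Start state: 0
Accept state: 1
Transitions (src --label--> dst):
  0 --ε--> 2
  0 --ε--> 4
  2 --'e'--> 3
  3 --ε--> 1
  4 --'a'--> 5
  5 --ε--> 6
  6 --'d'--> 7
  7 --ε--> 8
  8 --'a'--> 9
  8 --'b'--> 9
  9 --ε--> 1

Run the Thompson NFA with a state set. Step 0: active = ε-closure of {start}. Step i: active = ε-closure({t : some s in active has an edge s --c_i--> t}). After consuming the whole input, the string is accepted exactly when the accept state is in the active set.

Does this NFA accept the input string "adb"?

initial (ε-close {0}): {0,2,4}
'a' @ 1: {5,6}
'd' @ 2: {7,8}
'b' @ 3: {1,9}  ✓accept
end set {1,9} — state 1 in

Answer: ACCEPT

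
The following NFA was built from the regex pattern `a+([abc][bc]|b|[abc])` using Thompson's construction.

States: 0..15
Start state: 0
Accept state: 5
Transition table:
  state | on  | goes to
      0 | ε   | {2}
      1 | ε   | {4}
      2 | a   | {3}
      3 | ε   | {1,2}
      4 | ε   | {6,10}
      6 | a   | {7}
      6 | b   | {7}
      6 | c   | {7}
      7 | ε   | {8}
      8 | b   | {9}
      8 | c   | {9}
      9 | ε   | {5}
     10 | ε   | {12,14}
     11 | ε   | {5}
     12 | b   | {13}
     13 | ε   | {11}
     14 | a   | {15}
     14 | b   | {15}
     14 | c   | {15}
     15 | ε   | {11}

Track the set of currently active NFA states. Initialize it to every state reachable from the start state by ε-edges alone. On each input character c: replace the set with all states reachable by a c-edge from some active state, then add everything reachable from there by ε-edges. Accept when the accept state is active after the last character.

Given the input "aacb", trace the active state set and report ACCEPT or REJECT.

initial (ε-close {0}): {0,2}
'a' @ 1: {1,2,3,4,6,10,12,14}
'a' @ 2: {1,2,3,4,5,6,7,8,10,11,12,14,15}  ✓accept
'c' @ 3: {5,7,8,9,11,15}  ✓accept
'b' @ 4: {5,9}  ✓accept
end set {5,9} — state 5 in

Answer: ACCEPT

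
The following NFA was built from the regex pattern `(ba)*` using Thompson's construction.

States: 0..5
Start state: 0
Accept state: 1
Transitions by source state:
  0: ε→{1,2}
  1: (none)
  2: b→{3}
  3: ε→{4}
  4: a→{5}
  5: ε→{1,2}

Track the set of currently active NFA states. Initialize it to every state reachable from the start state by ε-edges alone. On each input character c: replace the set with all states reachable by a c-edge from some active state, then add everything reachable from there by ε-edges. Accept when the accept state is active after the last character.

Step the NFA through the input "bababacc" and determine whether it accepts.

start: ε-closure({0}) = {0,1,2}
'b' @ 1: {3,4}
'a' @ 2: {1,2,5}  (accept∈set)
'b' @ 3: {3,4}
'a' @ 4: {1,2,5}  (accept∈set)
'b' @ 5: {3,4}
'a' @ 6: {1,2,5}  (accept∈set)
'c' @ 7: {}  — dead — no transitions
rest 'c' ignored (set empty)
final: {}; accept 1 not in set

Answer: REJECT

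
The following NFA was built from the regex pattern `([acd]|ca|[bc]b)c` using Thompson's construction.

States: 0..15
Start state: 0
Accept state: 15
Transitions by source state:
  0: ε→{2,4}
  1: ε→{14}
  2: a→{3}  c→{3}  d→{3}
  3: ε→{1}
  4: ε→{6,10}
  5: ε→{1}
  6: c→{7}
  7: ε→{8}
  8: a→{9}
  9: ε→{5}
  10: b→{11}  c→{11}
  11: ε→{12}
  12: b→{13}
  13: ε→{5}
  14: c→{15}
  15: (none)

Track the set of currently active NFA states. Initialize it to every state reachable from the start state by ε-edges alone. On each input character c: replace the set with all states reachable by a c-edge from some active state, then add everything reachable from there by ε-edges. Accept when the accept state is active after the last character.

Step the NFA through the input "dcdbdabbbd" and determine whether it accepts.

start: ε-closure({0}) = {0,2,4,6,10}
'd' @ 1: {1,3,14}
'c' @ 2: {15}  [accepting]
'd' @ 3: {}  — state set empty
rest 'bdabbbd' ignored (set empty)
after full input: {}  (accept=15 not in)

Answer: REJECT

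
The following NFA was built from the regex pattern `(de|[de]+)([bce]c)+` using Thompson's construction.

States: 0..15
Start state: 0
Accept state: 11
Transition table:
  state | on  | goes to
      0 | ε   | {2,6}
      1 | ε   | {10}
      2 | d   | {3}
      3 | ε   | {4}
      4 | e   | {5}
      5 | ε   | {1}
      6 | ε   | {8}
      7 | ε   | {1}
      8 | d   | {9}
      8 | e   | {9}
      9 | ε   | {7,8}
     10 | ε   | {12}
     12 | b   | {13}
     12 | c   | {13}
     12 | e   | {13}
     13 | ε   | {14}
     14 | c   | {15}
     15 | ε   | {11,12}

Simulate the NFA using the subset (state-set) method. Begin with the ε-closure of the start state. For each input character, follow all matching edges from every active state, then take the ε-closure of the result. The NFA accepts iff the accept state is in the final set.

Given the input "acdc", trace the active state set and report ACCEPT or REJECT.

start: ε-closure({0}) = {0,2,6,8}
'a' @ 1: {}  — state set empty
rest 'cdc' ignored (set empty)
end set {} — state 11 not in

Answer: REJECT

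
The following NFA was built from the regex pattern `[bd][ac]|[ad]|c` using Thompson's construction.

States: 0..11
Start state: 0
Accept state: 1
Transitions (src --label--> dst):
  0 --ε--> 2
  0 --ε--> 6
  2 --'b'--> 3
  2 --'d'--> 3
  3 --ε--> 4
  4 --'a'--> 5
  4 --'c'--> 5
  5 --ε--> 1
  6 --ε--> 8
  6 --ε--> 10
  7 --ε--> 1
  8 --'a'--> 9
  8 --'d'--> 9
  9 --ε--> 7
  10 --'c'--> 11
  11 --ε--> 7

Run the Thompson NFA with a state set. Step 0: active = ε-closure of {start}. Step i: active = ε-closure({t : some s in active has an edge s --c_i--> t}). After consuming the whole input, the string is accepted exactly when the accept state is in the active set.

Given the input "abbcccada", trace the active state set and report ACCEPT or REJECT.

Answer: REJECT

Steps:
start: ε-closure({0}) = {0,2,6,8,10}
'a' @ 1: {1,7,9}  [accepting]
'b' @ 2: {}  — state set empty
rest 'bcccada' ignored (set empty)
end set {} — state 1 not in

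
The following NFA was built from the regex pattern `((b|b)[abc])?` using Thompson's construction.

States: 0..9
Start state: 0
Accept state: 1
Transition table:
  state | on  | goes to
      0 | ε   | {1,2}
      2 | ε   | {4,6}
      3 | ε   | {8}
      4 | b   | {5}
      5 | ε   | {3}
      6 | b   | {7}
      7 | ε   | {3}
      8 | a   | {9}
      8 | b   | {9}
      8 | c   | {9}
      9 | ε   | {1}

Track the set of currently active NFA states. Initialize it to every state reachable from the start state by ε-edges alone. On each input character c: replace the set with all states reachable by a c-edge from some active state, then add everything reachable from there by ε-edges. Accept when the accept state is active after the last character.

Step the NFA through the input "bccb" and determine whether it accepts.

Answer: REJECT

Trace:
S₀ = ε-closure({0}) = {0,1,2,4,6}
'b' @ 1: {3,5,7,8}
'c' @ 2: {1,9}  (accept∈set)
'c' @ 3: {}  — dead — no transitions
rest 'b' ignored (set empty)
end set {} — state 1 not in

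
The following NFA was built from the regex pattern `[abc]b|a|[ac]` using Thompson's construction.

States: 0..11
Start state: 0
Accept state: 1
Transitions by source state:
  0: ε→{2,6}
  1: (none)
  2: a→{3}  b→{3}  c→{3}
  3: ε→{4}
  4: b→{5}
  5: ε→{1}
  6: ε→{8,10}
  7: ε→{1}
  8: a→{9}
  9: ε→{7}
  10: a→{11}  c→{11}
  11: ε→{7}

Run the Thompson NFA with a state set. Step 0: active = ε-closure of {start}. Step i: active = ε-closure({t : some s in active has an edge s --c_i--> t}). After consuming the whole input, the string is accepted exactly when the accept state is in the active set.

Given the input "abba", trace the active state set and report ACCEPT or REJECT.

Answer: REJECT

Derivation:
start: ε-closure({0}) = {0,2,6,8,10}
'a' @ 1: {1,3,4,7,9,11}  ✓accept
'b' @ 2: {1,5}  ✓accept
'b' @ 3: {}  — state set empty
rest 'a' ignored (set empty)
end set {} — state 1 not in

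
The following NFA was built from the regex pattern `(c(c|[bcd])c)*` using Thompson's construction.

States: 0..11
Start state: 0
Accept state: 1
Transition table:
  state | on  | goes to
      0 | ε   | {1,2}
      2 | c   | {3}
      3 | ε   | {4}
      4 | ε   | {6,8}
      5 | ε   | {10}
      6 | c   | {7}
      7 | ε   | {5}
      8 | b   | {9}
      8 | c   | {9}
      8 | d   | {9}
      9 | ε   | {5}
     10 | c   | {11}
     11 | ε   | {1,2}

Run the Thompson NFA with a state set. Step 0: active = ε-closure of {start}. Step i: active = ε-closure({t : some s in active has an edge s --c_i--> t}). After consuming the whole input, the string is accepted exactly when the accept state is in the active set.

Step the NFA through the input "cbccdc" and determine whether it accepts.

initial (ε-close {0}): {0,1,2}
'c' @ 1: {3,4,6,8}
'b' @ 2: {5,9,10}
'c' @ 3: {1,2,11}  [accepting]
'c' @ 4: {3,4,6,8}
'd' @ 5: {5,9,10}
'c' @ 6: {1,2,11}  [accepting]
after full input: {1,2,11}  (accept=1 in)

Answer: ACCEPT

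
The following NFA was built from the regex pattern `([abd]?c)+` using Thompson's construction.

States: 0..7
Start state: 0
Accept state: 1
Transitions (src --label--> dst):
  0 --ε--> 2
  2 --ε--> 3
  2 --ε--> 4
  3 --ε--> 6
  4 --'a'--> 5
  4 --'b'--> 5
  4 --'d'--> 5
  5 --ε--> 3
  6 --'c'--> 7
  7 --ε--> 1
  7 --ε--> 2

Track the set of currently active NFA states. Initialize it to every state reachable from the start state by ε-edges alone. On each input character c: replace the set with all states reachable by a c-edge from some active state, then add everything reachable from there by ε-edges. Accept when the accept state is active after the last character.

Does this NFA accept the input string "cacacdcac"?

start: ε-closure({0}) = {0,2,3,4,6}
'c' @ 1: {1,2,3,4,6,7}  (accept∈set)
'a' @ 2: {3,5,6}
'c' @ 3: {1,2,3,4,6,7}  (accept∈set)
'a' @ 4: {3,5,6}
'c' @ 5: {1,2,3,4,6,7}  (accept∈set)
'd' @ 6: {3,5,6}
'c' @ 7: {1,2,3,4,6,7}  (accept∈set)
'a' @ 8: {3,5,6}
'c' @ 9: {1,2,3,4,6,7}  (accept∈set)
after full input: {1,2,3,4,6,7}  (accept=1 in)

Answer: ACCEPT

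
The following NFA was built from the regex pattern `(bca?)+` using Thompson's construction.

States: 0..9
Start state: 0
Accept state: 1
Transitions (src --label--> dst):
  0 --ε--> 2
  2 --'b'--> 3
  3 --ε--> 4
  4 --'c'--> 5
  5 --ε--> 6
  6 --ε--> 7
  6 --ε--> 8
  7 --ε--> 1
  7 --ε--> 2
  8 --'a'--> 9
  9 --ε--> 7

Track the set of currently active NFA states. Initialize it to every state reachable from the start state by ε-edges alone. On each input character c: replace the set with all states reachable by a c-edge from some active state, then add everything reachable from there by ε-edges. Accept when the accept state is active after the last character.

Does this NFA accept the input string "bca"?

S₀ = ε-closure({0}) = {0,2}
'b' @ 1: {3,4}
'c' @ 2: {1,2,5,6,7,8}  (accept∈set)
'a' @ 3: {1,2,7,9}  (accept∈set)
end set {1,2,7,9} — state 1 in

Answer: ACCEPT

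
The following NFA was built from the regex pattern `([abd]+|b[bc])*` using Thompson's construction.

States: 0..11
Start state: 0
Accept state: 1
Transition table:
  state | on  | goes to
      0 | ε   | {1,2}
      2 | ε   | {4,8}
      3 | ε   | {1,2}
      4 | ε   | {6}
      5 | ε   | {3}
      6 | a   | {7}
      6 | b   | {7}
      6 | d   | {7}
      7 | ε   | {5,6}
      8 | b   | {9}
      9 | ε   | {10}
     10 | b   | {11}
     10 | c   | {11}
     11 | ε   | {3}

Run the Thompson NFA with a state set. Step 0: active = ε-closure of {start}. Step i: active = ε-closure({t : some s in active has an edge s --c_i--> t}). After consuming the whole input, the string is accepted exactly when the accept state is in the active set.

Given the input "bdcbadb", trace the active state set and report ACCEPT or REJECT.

start: ε-closure({0}) = {0,1,2,4,6,8}
'b' @ 1: {1,2,3,4,5,6,7,8,9,10}  [accepting]
'd' @ 2: {1,2,3,4,5,6,7,8}  [accepting]
'c' @ 3: {}  — state set empty
rest 'badb' ignored (set empty)
after full input: {}  (accept=1 not in)

Answer: REJECT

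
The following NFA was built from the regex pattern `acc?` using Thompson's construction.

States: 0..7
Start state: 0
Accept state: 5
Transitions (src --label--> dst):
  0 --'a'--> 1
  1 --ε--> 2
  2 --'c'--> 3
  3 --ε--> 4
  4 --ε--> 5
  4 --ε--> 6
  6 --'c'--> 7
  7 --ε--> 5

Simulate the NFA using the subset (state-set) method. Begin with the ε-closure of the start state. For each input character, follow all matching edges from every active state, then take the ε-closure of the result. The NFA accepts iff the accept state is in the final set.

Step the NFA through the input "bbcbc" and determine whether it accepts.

Answer: REJECT

Steps:
S₀ = ε-closure({0}) = {0}
'b' @ 1: {}  — dead — no transitions
rest 'bcbc' ignored (set empty)
final: {}; accept 5 not in set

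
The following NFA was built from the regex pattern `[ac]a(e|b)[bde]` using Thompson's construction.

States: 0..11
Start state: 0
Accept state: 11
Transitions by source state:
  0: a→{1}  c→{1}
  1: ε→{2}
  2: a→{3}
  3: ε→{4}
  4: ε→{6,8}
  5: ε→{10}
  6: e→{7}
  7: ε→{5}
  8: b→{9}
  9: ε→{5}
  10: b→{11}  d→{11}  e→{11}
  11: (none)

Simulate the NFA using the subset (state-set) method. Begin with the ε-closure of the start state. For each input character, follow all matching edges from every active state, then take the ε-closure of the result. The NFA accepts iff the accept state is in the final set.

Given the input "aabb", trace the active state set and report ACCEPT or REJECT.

S₀ = ε-closure({0}) = {0}
'a' @ 1: {1,2}
'a' @ 2: {3,4,6,8}
'b' @ 3: {5,9,10}
'b' @ 4: {11}  [accepting]
final: {11}; accept 11 in set

Answer: ACCEPT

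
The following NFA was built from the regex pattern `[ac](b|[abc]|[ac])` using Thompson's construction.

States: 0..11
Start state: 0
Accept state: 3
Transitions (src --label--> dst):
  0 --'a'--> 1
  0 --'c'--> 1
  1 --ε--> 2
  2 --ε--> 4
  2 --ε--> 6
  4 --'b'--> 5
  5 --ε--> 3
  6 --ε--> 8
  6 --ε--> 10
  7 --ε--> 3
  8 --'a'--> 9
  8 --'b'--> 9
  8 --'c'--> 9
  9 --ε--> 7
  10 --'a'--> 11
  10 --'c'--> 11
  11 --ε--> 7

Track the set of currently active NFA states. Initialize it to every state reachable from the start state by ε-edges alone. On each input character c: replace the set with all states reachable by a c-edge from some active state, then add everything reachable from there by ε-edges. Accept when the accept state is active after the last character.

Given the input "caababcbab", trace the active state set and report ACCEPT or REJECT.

initial (ε-close {0}): {0}
'c' @ 1: {1,2,4,6,8,10}
'a' @ 2: {3,7,9,11}  (accept∈set)
'a' @ 3: {}  — no active states
rest 'babcbab' ignored (set empty)
after full input: {}  (accept=3 not in)

Answer: REJECT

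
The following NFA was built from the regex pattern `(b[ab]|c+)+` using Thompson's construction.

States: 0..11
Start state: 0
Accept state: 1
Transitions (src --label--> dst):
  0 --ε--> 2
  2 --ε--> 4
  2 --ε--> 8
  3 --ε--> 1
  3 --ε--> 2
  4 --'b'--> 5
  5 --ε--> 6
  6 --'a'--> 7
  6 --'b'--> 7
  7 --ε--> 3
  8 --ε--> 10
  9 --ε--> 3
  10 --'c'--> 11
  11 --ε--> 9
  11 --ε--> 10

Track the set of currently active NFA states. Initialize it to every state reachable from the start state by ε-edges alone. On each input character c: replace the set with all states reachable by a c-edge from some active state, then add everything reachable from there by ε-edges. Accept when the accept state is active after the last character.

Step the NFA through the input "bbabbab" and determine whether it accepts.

Answer: REJECT

Derivation:
start: ε-closure({0}) = {0,2,4,8,10}
'b' @ 1: {5,6}
'b' @ 2: {1,2,3,4,7,8,10}  [accepting]
'a' @ 3: {}  — dead — no transitions
rest 'bbab' ignored (set empty)
final: {}; accept 1 not in set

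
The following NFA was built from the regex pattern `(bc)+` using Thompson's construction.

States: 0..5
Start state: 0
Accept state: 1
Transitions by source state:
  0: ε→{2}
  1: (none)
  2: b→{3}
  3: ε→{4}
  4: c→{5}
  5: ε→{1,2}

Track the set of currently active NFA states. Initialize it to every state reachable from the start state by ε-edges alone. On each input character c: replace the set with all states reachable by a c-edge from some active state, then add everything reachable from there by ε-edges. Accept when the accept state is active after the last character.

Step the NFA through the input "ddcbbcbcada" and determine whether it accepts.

start: ε-closure({0}) = {0,2}
'd' @ 1: {}  — no active states
rest 'dcbbcbcada' ignored (set empty)
end set {} — state 1 not in

Answer: REJECT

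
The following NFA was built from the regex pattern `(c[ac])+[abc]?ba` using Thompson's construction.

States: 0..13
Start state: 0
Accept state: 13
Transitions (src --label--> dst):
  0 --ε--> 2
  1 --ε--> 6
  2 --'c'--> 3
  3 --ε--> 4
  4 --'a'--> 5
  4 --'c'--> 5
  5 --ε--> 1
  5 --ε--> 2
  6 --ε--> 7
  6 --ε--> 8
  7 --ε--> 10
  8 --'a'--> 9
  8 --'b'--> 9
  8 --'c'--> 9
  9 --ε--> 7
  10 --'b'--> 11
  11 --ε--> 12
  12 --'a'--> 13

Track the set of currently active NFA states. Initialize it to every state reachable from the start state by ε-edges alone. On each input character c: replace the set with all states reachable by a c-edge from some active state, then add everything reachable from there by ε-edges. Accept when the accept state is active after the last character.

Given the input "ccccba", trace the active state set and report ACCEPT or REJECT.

S₀ = ε-closure({0}) = {0,2}
'c' @ 1: {3,4}
'c' @ 2: {1,2,5,6,7,8,10}
'c' @ 3: {3,4,7,9,10}
'c' @ 4: {1,2,5,6,7,8,10}
'b' @ 5: {7,9,10,11,12}
'a' @ 6: {13}  [accepting]
end set {13} — state 13 in

Answer: ACCEPT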